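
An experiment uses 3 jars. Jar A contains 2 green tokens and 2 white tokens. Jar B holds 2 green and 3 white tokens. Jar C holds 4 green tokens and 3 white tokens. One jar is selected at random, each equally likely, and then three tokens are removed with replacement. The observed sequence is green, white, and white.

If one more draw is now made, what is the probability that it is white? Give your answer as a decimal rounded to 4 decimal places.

The likelihood of the observed sequence under each hypothesis: P(data | jar A) = (2/4)(2/4)(2/4) = 0.125; P(data | jar B) = (2/5)(3/5)(3/5) = 0.144; P(data | jar C) = (4/7)(3/7)(3/7) = 0.10496.
Weighting by the prior gives 1/3 · 0.125 = 0.041667, 1/3 · 0.144 = 0.048, 1/3 · 0.10496 = 0.034985; summing to 0.12465.
The posterior is then P(jar A | data) = 0.33426, P(jar B | data) = 0.38507, P(jar C | data) = 0.28066.
The predictive probability is P(white next | data) = (1/2)(0.33426) + (3/5)(0.38507) + (3/7)(0.28066) = 0.51846.

0.5185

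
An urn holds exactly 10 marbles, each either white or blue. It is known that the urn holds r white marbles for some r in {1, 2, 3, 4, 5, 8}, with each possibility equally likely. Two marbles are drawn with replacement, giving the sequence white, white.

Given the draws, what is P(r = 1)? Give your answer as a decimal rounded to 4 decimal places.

Under each hypothesis, the probability of the observed sequence is: P(data | r = 1) = (1/10)(1/10) = 1/100; P(data | r = 2) = (2/10)(2/10) = 1/25; P(data | r = 3) = (3/10)(3/10) = 9/100; P(data | r = 4) = (4/10)(4/10) = 4/25; P(data | r = 5) = (5/10)(5/10) = 1/4; P(data | r = 8) = (8/10)(8/10) = 16/25.
Multiplying each by its prior: 1/6 · 1/100 = 1/600, 1/6 · 1/25 = 1/150, 1/6 · 9/100 = 3/200, 1/6 · 4/25 = 2/75, 1/6 · 1/4 = 1/24, 1/6 · 16/25 = 8/75; with total 119/600.
Hence P(r = 1 | data) = (1/600) / (119/600) = 1/119.

0.0084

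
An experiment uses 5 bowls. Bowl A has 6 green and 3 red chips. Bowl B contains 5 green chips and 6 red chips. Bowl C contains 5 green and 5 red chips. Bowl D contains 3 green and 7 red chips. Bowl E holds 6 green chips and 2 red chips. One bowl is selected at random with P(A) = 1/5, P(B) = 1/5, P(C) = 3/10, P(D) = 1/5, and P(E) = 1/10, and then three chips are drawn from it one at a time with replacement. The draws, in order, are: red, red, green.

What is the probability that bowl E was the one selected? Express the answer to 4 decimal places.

Compute the likelihood of the observed sequence for each case: P(data | bowl A) = (3/9)(3/9)(6/9) = 0.074074; P(data | bowl B) = (6/11)(6/11)(5/11) = 0.13524; P(data | bowl C) = (5/10)(5/10)(5/10) = 0.125; P(data | bowl D) = (7/10)(7/10)(3/10) = 0.147; P(data | bowl E) = (2/8)(2/8)(6/8) = 0.046875.
Weighting by the prior gives 1/5 · 0.074074 = 0.014815, 1/5 · 0.13524 = 0.027047, 3/10 · 0.125 = 0.0375, 1/5 · 0.147 = 0.0294, 1/10 · 0.046875 = 0.0046875; summing to 0.11345.
Hence P(bowl E | data) = (0.0046875) / (0.11345) = 0.041318.

0.0413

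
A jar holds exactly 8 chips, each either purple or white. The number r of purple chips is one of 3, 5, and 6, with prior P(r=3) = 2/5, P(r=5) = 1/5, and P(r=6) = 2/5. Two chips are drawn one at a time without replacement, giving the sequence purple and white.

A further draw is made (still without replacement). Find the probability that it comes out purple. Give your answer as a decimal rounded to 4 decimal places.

0.5797

For each hypothesis, P(data | H) works out to: P(data | r = 3) = (3/8)(5/7) = 15/56; P(data | r = 5) = (5/8)(3/7) = 15/56; P(data | r = 6) = (6/8)(2/7) = 3/14.
Multiplying each by its prior: 2/5 · 15/56 = 3/28, 1/5 · 15/56 = 3/56, 2/5 · 3/14 = 3/35; summing to 69/280.
Dividing through by the total gives posterior P(r = 3 | data) = 10/23, P(r = 5 | data) = 5/23, P(r = 6 | data) = 8/23.
Averaging over the posterior, P(purple next | data) = (1/3)(10/23) + (2/3)(5/23) + (5/6)(8/23) = 40/69.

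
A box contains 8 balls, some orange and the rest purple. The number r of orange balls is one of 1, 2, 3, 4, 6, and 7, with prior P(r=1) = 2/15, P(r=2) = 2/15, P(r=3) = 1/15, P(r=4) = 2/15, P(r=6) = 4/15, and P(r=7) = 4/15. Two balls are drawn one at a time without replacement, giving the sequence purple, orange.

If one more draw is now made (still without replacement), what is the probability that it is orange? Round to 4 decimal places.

0.5776

For each hypothesis, P(data | H) works out to: P(data | r = 1) = (7/8)(1/7) = 1/8; P(data | r = 2) = (6/8)(2/7) = 3/14; P(data | r = 3) = (5/8)(3/7) = 15/56; P(data | r = 4) = (4/8)(4/7) = 2/7; P(data | r = 6) = (2/8)(6/7) = 3/14; P(data | r = 7) = (1/8)(7/7) = 1/8.
Multiplying each by its prior: 2/15 · 1/8 = 1/60, 2/15 · 3/14 = 1/35, 1/15 · 15/56 = 1/56, 2/15 · 2/7 = 4/105, 4/15 · 3/14 = 2/35, 4/15 · 1/8 = 1/30; with total 23/120.
Dividing through by the total gives posterior P(r = 1 | data) = 2/23, P(r = 2 | data) = 24/161, P(r = 3 | data) = 15/161, P(r = 4 | data) = 32/161, P(r = 6 | data) = 48/161, P(r = 7 | data) = 4/23.
The predictive probability is P(orange next | data) = (0)(2/23) + (1/6)(24/161) + (1/3)(15/161) + (1/2)(32/161) + (5/6)(48/161) + (1)(4/23) = 93/161.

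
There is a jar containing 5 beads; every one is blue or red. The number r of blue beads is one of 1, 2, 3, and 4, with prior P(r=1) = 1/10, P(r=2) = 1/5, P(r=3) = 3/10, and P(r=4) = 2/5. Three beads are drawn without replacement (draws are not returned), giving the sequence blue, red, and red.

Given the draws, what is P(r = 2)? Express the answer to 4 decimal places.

0.4444

The likelihood of the observed sequence under each hypothesis: P(data | r = 1) = (1/5)(4/4)(3/3) = 1/5; P(data | r = 2) = (2/5)(3/4)(2/3) = 1/5; P(data | r = 3) = (3/5)(2/4)(1/3) = 1/10; P(data | r = 4) = (4/5)(1/4)(0/3) = 0.
The prior-weighted likelihoods are 1/10 · 1/5 = 1/50, 1/5 · 1/5 = 1/25, 3/10 · 1/10 = 3/100, 2/5 · 0 = 0; summing to 9/100.
Hence P(r = 2 | data) = (1/25) / (9/100) = 4/9.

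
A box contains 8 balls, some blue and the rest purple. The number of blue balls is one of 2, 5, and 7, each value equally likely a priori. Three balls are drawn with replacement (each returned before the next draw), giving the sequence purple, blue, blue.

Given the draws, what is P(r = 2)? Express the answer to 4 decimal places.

For each hypothesis, P(data | H) works out to: P(data | r = 2) = (6/8)(2/8)(2/8) = 0.046875; P(data | r = 5) = (3/8)(5/8)(5/8) = 0.14648; P(data | r = 7) = (1/8)(7/8)(7/8) = 0.095703.
Multiplying each by its prior: 1/3 · 0.046875 = 0.015625, 1/3 · 0.14648 = 0.048828, 1/3 · 0.095703 = 0.031901; these sum to 0.096354.
By Bayes' rule, P(r = 2 | data) = (0.015625) / (0.096354) = 0.16216.

0.1622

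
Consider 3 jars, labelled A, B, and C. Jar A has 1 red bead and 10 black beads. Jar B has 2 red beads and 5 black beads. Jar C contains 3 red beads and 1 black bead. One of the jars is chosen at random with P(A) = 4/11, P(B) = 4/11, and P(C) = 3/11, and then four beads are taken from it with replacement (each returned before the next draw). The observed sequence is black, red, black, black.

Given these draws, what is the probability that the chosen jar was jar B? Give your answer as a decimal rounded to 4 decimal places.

The likelihood of the observed sequence under each hypothesis: P(data | jar A) = (10/11)(1/11)(10/11)(10/11) = 0.068301; P(data | jar B) = (5/7)(2/7)(5/7)(5/7) = 0.10412; P(data | jar C) = (1/4)(3/4)(1/4)(1/4) = 0.011719.
The prior-weighted likelihoods are 4/11 · 0.068301 = 0.024837, 4/11 · 0.10412 = 0.037863, 3/11 · 0.011719 = 0.003196; summing to 0.065896.
Therefore the posterior P(jar B | data) = (0.037863) / (0.065896) = 0.57459.

0.5746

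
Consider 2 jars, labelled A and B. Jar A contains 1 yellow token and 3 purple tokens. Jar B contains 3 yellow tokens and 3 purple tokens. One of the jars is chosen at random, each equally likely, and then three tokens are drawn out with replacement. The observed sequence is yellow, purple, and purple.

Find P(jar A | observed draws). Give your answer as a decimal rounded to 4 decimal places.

0.5294

The likelihood of the observed sequence under each hypothesis: P(data | jar A) = (1/4)(3/4)(3/4) = 9/64; P(data | jar B) = (3/6)(3/6)(3/6) = 1/8.
Multiplying each by its prior: 1/2 · 9/64 = 9/128, 1/2 · 1/8 = 1/16; these sum to 17/128.
Therefore the posterior P(jar A | data) = (9/128) / (17/128) = 9/17.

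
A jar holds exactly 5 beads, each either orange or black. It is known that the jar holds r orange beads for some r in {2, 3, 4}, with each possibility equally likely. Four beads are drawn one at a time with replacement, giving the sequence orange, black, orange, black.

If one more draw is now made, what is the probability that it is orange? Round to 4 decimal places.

0.5545

Compute the likelihood of the observed sequence for each case: P(data | r = 2) = (2/5)(3/5)(2/5)(3/5) = 0.0576; P(data | r = 3) = (3/5)(2/5)(3/5)(2/5) = 0.0576; P(data | r = 4) = (4/5)(1/5)(4/5)(1/5) = 0.0256.
Multiplying each by its prior: 1/3 · 0.0576 = 0.0192, 1/3 · 0.0576 = 0.0192, 1/3 · 0.0256 = 0.0085333; summing to 0.046933.
Dividing through by the total gives posterior P(r = 2 | data) = 0.40909, P(r = 3 | data) = 0.40909, P(r = 4 | data) = 0.18182.
So P(orange next | data) = Σ P(orange next | H) P(H | data) = (2/5)(0.40909) + (3/5)(0.40909) + (4/5)(0.18182) = 0.55455.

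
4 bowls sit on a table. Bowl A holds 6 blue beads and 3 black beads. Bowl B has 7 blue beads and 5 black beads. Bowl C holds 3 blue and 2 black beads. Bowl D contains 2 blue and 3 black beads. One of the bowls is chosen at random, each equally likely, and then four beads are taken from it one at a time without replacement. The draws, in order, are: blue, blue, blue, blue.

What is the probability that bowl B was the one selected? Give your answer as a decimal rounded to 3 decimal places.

Compute the likelihood of the observed sequence for each case: P(data | bowl A) = (6/9)(5/8)(4/7)(3/6) = 0.11905; P(data | bowl B) = (7/12)(6/11)(5/10)(4/9) = 0.070707; P(data | bowl C) = (3/5)(2/4)(1/3)(0/2) = 0; P(data | bowl D) = (2/5)(1/4)(0/3) = 0.
Weighting by the prior gives 1/4 · 0.11905 = 0.029762, 1/4 · 0.070707 = 0.017677, 1/4 · 0 = 0, 1/4 · 0 = 0; these sum to 0.047439.
So P(bowl B | data) = (0.017677) / (0.047439) = 0.37262.

0.373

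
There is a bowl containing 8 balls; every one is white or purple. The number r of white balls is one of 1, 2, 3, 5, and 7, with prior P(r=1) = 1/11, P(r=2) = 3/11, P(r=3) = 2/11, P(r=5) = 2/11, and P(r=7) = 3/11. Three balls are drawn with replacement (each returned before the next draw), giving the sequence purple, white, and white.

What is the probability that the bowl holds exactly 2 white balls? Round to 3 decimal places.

0.155

Under each hypothesis, the probability of the observed sequence is: P(data | r = 1) = (7/8)(1/8)(1/8) = 0.013672; P(data | r = 2) = (6/8)(2/8)(2/8) = 0.046875; P(data | r = 3) = (5/8)(3/8)(3/8) = 0.087891; P(data | r = 5) = (3/8)(5/8)(5/8) = 0.14648; P(data | r = 7) = (1/8)(7/8)(7/8) = 0.095703.
Weighting by the prior gives 1/11 · 0.013672 = 0.0012429, 3/11 · 0.046875 = 0.012784, 2/11 · 0.087891 = 0.01598, 2/11 · 0.14648 = 0.026634, 3/11 · 0.095703 = 0.026101; these sum to 0.082741.
Therefore the posterior P(r = 2 | data) = (0.012784) / (0.082741) = 0.15451.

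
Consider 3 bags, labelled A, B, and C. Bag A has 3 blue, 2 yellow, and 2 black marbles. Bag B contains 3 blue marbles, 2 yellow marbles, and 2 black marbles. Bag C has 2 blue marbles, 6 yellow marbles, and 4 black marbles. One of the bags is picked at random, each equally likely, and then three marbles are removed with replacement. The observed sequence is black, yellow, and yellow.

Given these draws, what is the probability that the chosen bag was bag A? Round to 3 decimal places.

0.179

Compute the likelihood of the observed sequence for each case: P(data | bag A) = (2/7)(2/7)(2/7) = 0.023324; P(data | bag B) = (2/7)(2/7)(2/7) = 0.023324; P(data | bag C) = (4/12)(6/12)(6/12) = 0.083333.
The prior-weighted likelihoods are 1/3 · 0.023324 = 0.0077745, 1/3 · 0.023324 = 0.0077745, 1/3 · 0.083333 = 0.027778; with total 0.043327.
Therefore the posterior P(bag A | data) = (0.0077745) / (0.043327) = 0.17944.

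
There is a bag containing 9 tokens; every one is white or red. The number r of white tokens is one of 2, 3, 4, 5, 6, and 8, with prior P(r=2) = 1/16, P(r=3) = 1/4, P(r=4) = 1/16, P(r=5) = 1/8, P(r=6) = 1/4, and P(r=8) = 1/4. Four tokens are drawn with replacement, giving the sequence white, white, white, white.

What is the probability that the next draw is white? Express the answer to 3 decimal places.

For each hypothesis, P(data | H) works out to: P(data | r = 2) = (2/9)(2/9)(2/9)(2/9) = 0.0024387; P(data | r = 3) = (3/9)(3/9)(3/9)(3/9) = 0.012346; P(data | r = 4) = (4/9)(4/9)(4/9)(4/9) = 0.039018; P(data | r = 5) = (5/9)(5/9)(5/9)(5/9) = 0.09526; P(data | r = 6) = (6/9)(6/9)(6/9)(6/9) = 0.19753; P(data | r = 8) = (8/9)(8/9)(8/9)(8/9) = 0.6243.
Multiplying each by its prior: 1/16 · 0.0024387 = 0.00015242, 1/4 · 0.012346 = 0.0030864, 1/16 · 0.039018 = 0.0024387, 1/8 · 0.09526 = 0.011907, 1/4 · 0.19753 = 0.049383, 1/4 · 0.6243 = 0.15607; summing to 0.22304.
Normalising, the posterior is P(r = 2 | data) = 0.00068335, P(r = 3 | data) = 0.013838, P(r = 4 | data) = 0.010934, P(r = 5 | data) = 0.053387, P(r = 6 | data) = 0.22141, P(r = 8 | data) = 0.69975.
Averaging over the posterior, P(white next | data) = (2/9)(0.00068335) + (1/3)(0.013838) + (4/9)(0.010934) + (5/9)(0.053387) + (2/3)(0.22141) + (8/9)(0.69975) = 0.80889.

0.809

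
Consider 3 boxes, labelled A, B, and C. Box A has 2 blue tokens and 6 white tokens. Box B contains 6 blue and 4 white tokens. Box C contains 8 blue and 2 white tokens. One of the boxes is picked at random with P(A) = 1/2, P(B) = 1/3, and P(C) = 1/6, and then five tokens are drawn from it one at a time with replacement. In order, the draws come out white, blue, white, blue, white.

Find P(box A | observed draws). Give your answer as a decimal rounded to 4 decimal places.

0.6071

Compute the likelihood of the observed sequence for each case: P(data | box A) = (6/8)(2/8)(6/8)(2/8)(6/8) = 0.026367; P(data | box B) = (4/10)(6/10)(4/10)(6/10)(4/10) = 0.02304; P(data | box C) = (2/10)(8/10)(2/10)(8/10)(2/10) = 0.00512.
The prior-weighted likelihoods are 1/2 · 0.026367 = 0.013184, 1/3 · 0.02304 = 0.00768, 1/6 · 0.00512 = 0.00085333; with total 0.021717.
By Bayes' rule, P(box A | data) = (0.013184) / (0.021717) = 0.60707.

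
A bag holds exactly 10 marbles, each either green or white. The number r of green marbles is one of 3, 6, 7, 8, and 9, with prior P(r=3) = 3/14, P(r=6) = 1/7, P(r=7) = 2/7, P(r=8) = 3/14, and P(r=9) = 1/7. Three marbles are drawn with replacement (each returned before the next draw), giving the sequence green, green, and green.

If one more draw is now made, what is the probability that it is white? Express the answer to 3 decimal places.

Compute the likelihood of the observed sequence for each case: P(data | r = 3) = (3/10)(3/10)(3/10) = 0.027; P(data | r = 6) = (6/10)(6/10)(6/10) = 0.216; P(data | r = 7) = (7/10)(7/10)(7/10) = 0.343; P(data | r = 8) = (8/10)(8/10)(8/10) = 0.512; P(data | r = 9) = (9/10)(9/10)(9/10) = 0.729.
Multiplying each by its prior: 3/14 · 0.027 = 0.0057857, 1/7 · 0.216 = 0.030857, 2/7 · 0.343 = 0.098, 3/14 · 0.512 = 0.10971, 1/7 · 0.729 = 0.10414; summing to 0.3485.
Dividing through by the total gives posterior P(r = 3 | data) = 0.016602, P(r = 6 | data) = 0.088543, P(r = 7 | data) = 0.28121, P(r = 8 | data) = 0.31482, P(r = 9 | data) = 0.29883.
So P(white next | data) = Σ P(white next | H) P(H | data) = (7/10)(0.016602) + (2/5)(0.088543) + (3/10)(0.28121) + (1/5)(0.31482) + (1/10)(0.29883) = 0.22425.

0.224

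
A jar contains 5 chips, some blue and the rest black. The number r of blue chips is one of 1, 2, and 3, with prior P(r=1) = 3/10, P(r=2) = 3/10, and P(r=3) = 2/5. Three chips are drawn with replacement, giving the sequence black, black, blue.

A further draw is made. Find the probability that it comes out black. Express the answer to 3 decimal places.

For each hypothesis, P(data | H) works out to: P(data | r = 1) = (4/5)(4/5)(1/5) = 16/125; P(data | r = 2) = (3/5)(3/5)(2/5) = 18/125; P(data | r = 3) = (2/5)(2/5)(3/5) = 12/125.
Weighting by the prior gives 3/10 · 16/125 = 24/625, 3/10 · 18/125 = 27/625, 2/5 · 12/125 = 24/625; summing to 3/25.
Normalising, the posterior is P(r = 1 | data) = 8/25, P(r = 2 | data) = 9/25, P(r = 3 | data) = 8/25.
The predictive probability is P(black next | data) = (4/5)(8/25) + (3/5)(9/25) + (2/5)(8/25) = 3/5.

0.600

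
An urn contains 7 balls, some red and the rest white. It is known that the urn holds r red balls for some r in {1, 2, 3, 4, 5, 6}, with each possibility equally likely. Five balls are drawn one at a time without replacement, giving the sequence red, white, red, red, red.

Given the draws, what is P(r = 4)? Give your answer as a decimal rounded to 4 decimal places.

0.1071

The likelihood of the observed sequence under each hypothesis: P(data | r = 1) = (1/7)(6/6)(0/5) = 0; P(data | r = 2) = (2/7)(5/6)(1/5)(0/4) = 0; P(data | r = 3) = (3/7)(4/6)(2/5)(1/4)(0/3) = 0; P(data | r = 4) = (4/7)(3/6)(3/5)(2/4)(1/3) = 1/35; P(data | r = 5) = (5/7)(2/6)(4/5)(3/4)(2/3) = 2/21; P(data | r = 6) = (6/7)(1/6)(5/5)(4/4)(3/3) = 1/7.
The prior-weighted likelihoods are 1/6 · 0 = 0, 1/6 · 0 = 0, 1/6 · 0 = 0, 1/6 · 1/35 = 1/210, 1/6 · 2/21 = 1/63, 1/6 · 1/7 = 1/42; with total 2/45.
So P(r = 4 | data) = (1/210) / (2/45) = 3/28.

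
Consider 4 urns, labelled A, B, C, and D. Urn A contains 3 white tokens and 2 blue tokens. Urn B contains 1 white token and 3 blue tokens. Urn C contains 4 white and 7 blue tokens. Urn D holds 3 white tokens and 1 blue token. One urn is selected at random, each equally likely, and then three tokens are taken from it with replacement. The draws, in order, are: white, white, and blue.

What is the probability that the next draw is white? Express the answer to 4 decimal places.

The likelihood of the observed sequence under each hypothesis: P(data | urn A) = (3/5)(3/5)(2/5) = 0.144; P(data | urn B) = (1/4)(1/4)(3/4) = 0.046875; P(data | urn C) = (4/11)(4/11)(7/11) = 0.084147; P(data | urn D) = (3/4)(3/4)(1/4) = 0.14062.
Weighting by the prior gives 1/4 · 0.144 = 0.036, 1/4 · 0.046875 = 0.011719, 1/4 · 0.084147 = 0.021037, 1/4 · 0.14062 = 0.035156; these sum to 0.10391.
The posterior is then P(urn A | data) = 0.34645, P(urn B | data) = 0.11278, P(urn C | data) = 0.20245, P(urn D | data) = 0.33833.
The predictive probability is P(white next | data) = (3/5)(0.34645) + (1/4)(0.11278) + (4/11)(0.20245) + (3/4)(0.33833) = 0.56343.

0.5634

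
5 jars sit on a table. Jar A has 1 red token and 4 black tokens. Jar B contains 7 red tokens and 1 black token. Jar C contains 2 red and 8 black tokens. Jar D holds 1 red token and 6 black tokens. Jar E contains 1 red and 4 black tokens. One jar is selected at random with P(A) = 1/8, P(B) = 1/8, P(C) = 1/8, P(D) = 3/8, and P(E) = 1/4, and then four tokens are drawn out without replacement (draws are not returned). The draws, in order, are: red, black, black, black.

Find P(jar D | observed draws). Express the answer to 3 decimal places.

Under each hypothesis, the probability of the observed sequence is: P(data | jar A) = (1/5)(4/4)(3/3)(2/2) = 1/5; P(data | jar B) = (7/8)(1/7)(0/6) = 0; P(data | jar C) = (2/10)(8/9)(7/8)(6/7) = 2/15; P(data | jar D) = (1/7)(6/6)(5/5)(4/4) = 1/7; P(data | jar E) = (1/5)(4/4)(3/3)(2/2) = 1/5.
Weighting by the prior gives 1/8 · 1/5 = 1/40, 1/8 · 0 = 0, 1/8 · 2/15 = 1/60, 3/8 · 1/7 = 3/56, 1/4 · 1/5 = 1/20; with total 61/420.
Therefore the posterior P(jar D | data) = (3/56) / (61/420) = 45/122.

0.369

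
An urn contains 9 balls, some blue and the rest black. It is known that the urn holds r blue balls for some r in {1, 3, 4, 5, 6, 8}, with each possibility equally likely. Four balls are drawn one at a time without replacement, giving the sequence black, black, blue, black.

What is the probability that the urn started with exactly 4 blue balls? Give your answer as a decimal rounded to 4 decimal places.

Under each hypothesis, the probability of the observed sequence is: P(data | r = 1) = (8/9)(7/8)(1/7)(6/6) = 1/9; P(data | r = 3) = (6/9)(5/8)(3/7)(4/6) = 5/42; P(data | r = 4) = (5/9)(4/8)(4/7)(3/6) = 5/63; P(data | r = 5) = (4/9)(3/8)(5/7)(2/6) = 5/126; P(data | r = 6) = (3/9)(2/8)(6/7)(1/6) = 1/84; P(data | r = 8) = (1/9)(0/8) = 0.
The prior-weighted likelihoods are 1/6 · 1/9 = 1/54, 1/6 · 5/42 = 5/252, 1/6 · 5/63 = 5/378, 1/6 · 5/126 = 5/756, 1/6 · 1/84 = 1/504, 1/6 · 0 = 0; these sum to 13/216.
Therefore the posterior P(r = 4 | data) = (5/378) / (13/216) = 20/91.

0.2198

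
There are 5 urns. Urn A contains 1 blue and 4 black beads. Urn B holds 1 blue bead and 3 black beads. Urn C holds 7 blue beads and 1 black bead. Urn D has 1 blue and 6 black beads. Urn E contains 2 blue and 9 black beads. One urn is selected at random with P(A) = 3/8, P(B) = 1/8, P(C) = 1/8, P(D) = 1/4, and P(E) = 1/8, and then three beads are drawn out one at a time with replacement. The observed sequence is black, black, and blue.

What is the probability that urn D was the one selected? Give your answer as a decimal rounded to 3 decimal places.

0.241

Under each hypothesis, the probability of the observed sequence is: P(data | urn A) = (4/5)(4/5)(1/5) = 0.128; P(data | urn B) = (3/4)(3/4)(1/4) = 0.14062; P(data | urn C) = (1/8)(1/8)(7/8) = 0.013672; P(data | urn D) = (6/7)(6/7)(1/7) = 0.10496; P(data | urn E) = (9/11)(9/11)(2/11) = 0.12171.
Weighting by the prior gives 3/8 · 0.128 = 0.048, 1/8 · 0.14062 = 0.017578, 1/8 · 0.013672 = 0.001709, 1/4 · 0.10496 = 0.026239, 1/8 · 0.12171 = 0.015214; with total 0.10874.
Hence P(urn D | data) = (0.026239) / (0.10874) = 0.2413.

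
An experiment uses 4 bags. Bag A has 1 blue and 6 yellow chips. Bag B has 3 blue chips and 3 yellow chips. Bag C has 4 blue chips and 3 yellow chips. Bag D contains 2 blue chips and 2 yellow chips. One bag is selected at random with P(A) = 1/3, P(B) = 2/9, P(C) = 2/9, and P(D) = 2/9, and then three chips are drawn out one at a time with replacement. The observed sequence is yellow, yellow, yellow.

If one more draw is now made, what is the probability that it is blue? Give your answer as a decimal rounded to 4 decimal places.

Compute the likelihood of the observed sequence for each case: P(data | bag A) = (6/7)(6/7)(6/7) = 0.62974; P(data | bag B) = (3/6)(3/6)(3/6) = 0.125; P(data | bag C) = (3/7)(3/7)(3/7) = 0.078717; P(data | bag D) = (2/4)(2/4)(2/4) = 0.125.
Weighting by the prior gives 1/3 · 0.62974 = 0.20991, 2/9 · 0.125 = 0.027778, 2/9 · 0.078717 = 0.017493, 2/9 · 0.125 = 0.027778; with total 0.28296.
The posterior is then P(bag A | data) = 0.74184, P(bag B | data) = 0.098168, P(bag C | data) = 0.06182, P(bag D | data) = 0.098168.
Averaging over the posterior, P(blue next | data) = (1/7)(0.74184) + (1/2)(0.098168) + (4/7)(0.06182) + (1/2)(0.098168) = 0.23947.

0.2395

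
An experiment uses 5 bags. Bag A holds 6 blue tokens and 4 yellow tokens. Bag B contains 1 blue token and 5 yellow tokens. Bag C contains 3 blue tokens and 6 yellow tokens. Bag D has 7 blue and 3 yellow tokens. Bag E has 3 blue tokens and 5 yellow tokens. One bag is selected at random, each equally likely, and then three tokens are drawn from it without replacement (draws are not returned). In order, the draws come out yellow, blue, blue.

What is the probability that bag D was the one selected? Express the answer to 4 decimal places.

0.3483

Compute the likelihood of the observed sequence for each case: P(data | bag A) = (4/10)(6/9)(5/8) = 0.16667; P(data | bag B) = (5/6)(1/5)(0/4) = 0; P(data | bag C) = (6/9)(3/8)(2/7) = 0.071429; P(data | bag D) = (3/10)(7/9)(6/8) = 0.175; P(data | bag E) = (5/8)(3/7)(2/6) = 0.089286.
The prior-weighted likelihoods are 1/5 · 0.16667 = 0.033333, 1/5 · 0 = 0, 1/5 · 0.071429 = 0.014286, 1/5 · 0.175 = 0.035, 1/5 · 0.089286 = 0.017857; with total 0.10048.
Hence P(bag D | data) = (0.035) / (0.10048) = 0.34834.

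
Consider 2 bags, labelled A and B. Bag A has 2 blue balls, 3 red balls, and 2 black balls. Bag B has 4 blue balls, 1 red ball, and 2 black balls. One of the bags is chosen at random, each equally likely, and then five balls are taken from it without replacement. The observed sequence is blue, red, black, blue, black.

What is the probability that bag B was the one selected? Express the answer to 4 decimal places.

0.6667

For each hypothesis, P(data | H) works out to: P(data | bag A) = (2/7)(3/6)(2/5)(1/4)(1/3) = 1/210; P(data | bag B) = (4/7)(1/6)(2/5)(3/4)(1/3) = 1/105.
Weighting by the prior gives 1/2 · 1/210 = 1/420, 1/2 · 1/105 = 1/210; these sum to 1/140.
Therefore the posterior P(bag B | data) = (1/210) / (1/140) = 2/3.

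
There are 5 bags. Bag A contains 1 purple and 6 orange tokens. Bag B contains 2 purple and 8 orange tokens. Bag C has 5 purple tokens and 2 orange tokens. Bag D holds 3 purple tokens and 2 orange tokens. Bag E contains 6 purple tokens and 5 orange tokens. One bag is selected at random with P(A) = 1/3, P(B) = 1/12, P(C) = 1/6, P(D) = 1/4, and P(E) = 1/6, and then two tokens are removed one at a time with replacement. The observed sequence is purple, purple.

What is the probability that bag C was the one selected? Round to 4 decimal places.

Compute the likelihood of the observed sequence for each case: P(data | bag A) = (1/7)(1/7) = 0.020408; P(data | bag B) = (2/10)(2/10) = 0.04; P(data | bag C) = (5/7)(5/7) = 0.5102; P(data | bag D) = (3/5)(3/5) = 0.36; P(data | bag E) = (6/11)(6/11) = 0.29752.
Multiplying each by its prior: 1/3 · 0.020408 = 0.0068027, 1/12 · 0.04 = 0.0033333, 1/6 · 0.5102 = 0.085034, 1/4 · 0.36 = 0.09, 1/6 · 0.29752 = 0.049587; summing to 0.23476.
Therefore the posterior P(bag C | data) = (0.085034) / (0.23476) = 0.36222.

0.3622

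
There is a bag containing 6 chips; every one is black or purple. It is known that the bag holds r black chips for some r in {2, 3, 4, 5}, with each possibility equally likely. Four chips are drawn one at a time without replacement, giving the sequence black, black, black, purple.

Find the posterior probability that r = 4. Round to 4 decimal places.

0.3810

For each hypothesis, P(data | H) works out to: P(data | r = 2) = (2/6)(1/5)(0/4) = 0; P(data | r = 3) = (3/6)(2/5)(1/4)(3/3) = 1/20; P(data | r = 4) = (4/6)(3/5)(2/4)(2/3) = 2/15; P(data | r = 5) = (5/6)(4/5)(3/4)(1/3) = 1/6.
Multiplying each by its prior: 1/4 · 0 = 0, 1/4 · 1/20 = 1/80, 1/4 · 2/15 = 1/30, 1/4 · 1/6 = 1/24; summing to 7/80.
Hence P(r = 4 | data) = (1/30) / (7/80) = 8/21.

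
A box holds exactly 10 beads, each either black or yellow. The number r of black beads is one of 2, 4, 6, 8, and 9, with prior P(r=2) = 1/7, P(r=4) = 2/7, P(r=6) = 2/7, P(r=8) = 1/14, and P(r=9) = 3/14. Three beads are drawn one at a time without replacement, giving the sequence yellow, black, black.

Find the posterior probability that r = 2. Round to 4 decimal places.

0.0284

For each hypothesis, P(data | H) works out to: P(data | r = 2) = (8/10)(2/9)(1/8) = 1/45; P(data | r = 4) = (6/10)(4/9)(3/8) = 1/10; P(data | r = 6) = (4/10)(6/9)(5/8) = 1/6; P(data | r = 8) = (2/10)(8/9)(7/8) = 7/45; P(data | r = 9) = (1/10)(9/9)(8/8) = 1/10.
Multiplying each by its prior: 1/7 · 1/45 = 1/315, 2/7 · 1/10 = 1/35, 2/7 · 1/6 = 1/21, 1/14 · 7/45 = 1/90, 3/14 · 1/10 = 3/140; these sum to 47/420.
By Bayes' rule, P(r = 2 | data) = (1/315) / (47/420) = 4/141.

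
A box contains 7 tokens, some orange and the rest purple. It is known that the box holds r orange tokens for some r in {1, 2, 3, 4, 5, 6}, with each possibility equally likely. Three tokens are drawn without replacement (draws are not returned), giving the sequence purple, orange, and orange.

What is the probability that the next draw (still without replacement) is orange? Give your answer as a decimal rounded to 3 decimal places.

0.600

Compute the likelihood of the observed sequence for each case: P(data | r = 1) = (6/7)(1/6)(0/5) = 0; P(data | r = 2) = (5/7)(2/6)(1/5) = 1/21; P(data | r = 3) = (4/7)(3/6)(2/5) = 4/35; P(data | r = 4) = (3/7)(4/6)(3/5) = 6/35; P(data | r = 5) = (2/7)(5/6)(4/5) = 4/21; P(data | r = 6) = (1/7)(6/6)(5/5) = 1/7.
Multiplying each by its prior: 1/6 · 0 = 0, 1/6 · 1/21 = 1/126, 1/6 · 4/35 = 2/105, 1/6 · 6/35 = 1/35, 1/6 · 4/21 = 2/63, 1/6 · 1/7 = 1/42; with total 1/9.
Normalising, the posterior is P(r = 1 | data) = 0, P(r = 2 | data) = 1/14, P(r = 3 | data) = 6/35, P(r = 4 | data) = 9/35, P(r = 5 | data) = 2/7, P(r = 6 | data) = 3/14.
So P(orange next | data) = Σ P(orange next | H) P(H | data) = (0)(1/14) + (1/4)(6/35) + (1/2)(9/35) + (3/4)(2/7) + (1)(3/14) = 3/5.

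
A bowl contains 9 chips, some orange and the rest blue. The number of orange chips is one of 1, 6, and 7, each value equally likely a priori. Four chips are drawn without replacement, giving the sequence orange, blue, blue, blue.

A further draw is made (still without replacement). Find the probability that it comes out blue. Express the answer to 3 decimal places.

0.903

The likelihood of the observed sequence under each hypothesis: P(data | r = 1) = (1/9)(8/8)(7/7)(6/6) = 1/9; P(data | r = 6) = (6/9)(3/8)(2/7)(1/6) = 1/84; P(data | r = 7) = (7/9)(2/8)(1/7)(0/6) = 0.
Weighting by the prior gives 1/3 · 1/9 = 1/27, 1/3 · 1/84 = 1/252, 1/3 · 0 = 0; summing to 31/756.
Dividing through by the total gives posterior P(r = 1 | data) = 28/31, P(r = 6 | data) = 3/31, P(r = 7 | data) = 0.
Averaging over the posterior, P(blue next | data) = (1)(28/31) + (0)(3/31) = 28/31.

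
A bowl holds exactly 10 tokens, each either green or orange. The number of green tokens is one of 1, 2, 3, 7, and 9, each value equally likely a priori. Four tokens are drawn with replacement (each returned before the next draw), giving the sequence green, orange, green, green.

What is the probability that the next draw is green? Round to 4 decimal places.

Compute the likelihood of the observed sequence for each case: P(data | r = 1) = (1/10)(9/10)(1/10)(1/10) = 0.0009; P(data | r = 2) = (2/10)(8/10)(2/10)(2/10) = 0.0064; P(data | r = 3) = (3/10)(7/10)(3/10)(3/10) = 0.0189; P(data | r = 7) = (7/10)(3/10)(7/10)(7/10) = 0.1029; P(data | r = 9) = (9/10)(1/10)(9/10)(9/10) = 0.0729.
The prior-weighted likelihoods are 1/5 · 0.0009 = 0.00018, 1/5 · 0.0064 = 0.00128, 1/5 · 0.0189 = 0.00378, 1/5 · 0.1029 = 0.02058, 1/5 · 0.0729 = 0.01458; summing to 0.0404.
Dividing through by the total gives posterior P(r = 1 | data) = 0.0044554, P(r = 2 | data) = 0.031683, P(r = 3 | data) = 0.093564, P(r = 7 | data) = 0.50941, P(r = 9 | data) = 0.36089.
So P(green next | data) = Σ P(green next | H) P(H | data) = (1/10)(0.0044554) + (1/5)(0.031683) + (3/10)(0.093564) + (7/10)(0.50941) + (9/10)(0.36089) = 0.71624.

0.7162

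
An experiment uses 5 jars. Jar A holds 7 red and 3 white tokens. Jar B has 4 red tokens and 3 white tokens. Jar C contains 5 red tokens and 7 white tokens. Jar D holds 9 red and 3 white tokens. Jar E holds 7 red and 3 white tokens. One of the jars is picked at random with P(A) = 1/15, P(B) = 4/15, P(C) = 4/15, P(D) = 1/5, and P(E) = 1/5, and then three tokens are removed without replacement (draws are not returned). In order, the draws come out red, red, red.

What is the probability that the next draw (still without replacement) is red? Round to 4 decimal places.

Compute the likelihood of the observed sequence for each case: P(data | jar A) = (7/10)(6/9)(5/8) = 0.29167; P(data | jar B) = (4/7)(3/6)(2/5) = 0.11429; P(data | jar C) = (5/12)(4/11)(3/10) = 0.045455; P(data | jar D) = (9/12)(8/11)(7/10) = 0.38182; P(data | jar E) = (7/10)(6/9)(5/8) = 0.29167.
The prior-weighted likelihoods are 1/15 · 0.29167 = 0.019444, 4/15 · 0.11429 = 0.030476, 4/15 · 0.045455 = 0.012121, 1/5 · 0.38182 = 0.076364, 1/5 · 0.29167 = 0.058333; summing to 0.19674.
The posterior is then P(jar A | data) = 0.098834, P(jar B | data) = 0.15491, P(jar C | data) = 0.061611, P(jar D | data) = 0.38815, P(jar E | data) = 0.2965.
The predictive probability is P(red next | data) = (4/7)(0.098834) + (1/4)(0.15491) + (2/9)(0.061611) + (2/3)(0.38815) + (4/7)(0.2965) = 0.53709.

0.5371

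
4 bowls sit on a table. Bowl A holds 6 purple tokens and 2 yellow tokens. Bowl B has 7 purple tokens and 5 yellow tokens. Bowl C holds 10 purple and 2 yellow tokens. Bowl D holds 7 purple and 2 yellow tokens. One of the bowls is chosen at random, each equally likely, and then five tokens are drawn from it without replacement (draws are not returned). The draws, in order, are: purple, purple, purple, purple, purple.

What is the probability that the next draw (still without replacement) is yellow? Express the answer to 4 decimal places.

0.4278

For each hypothesis, P(data | H) works out to: P(data | bowl A) = (6/8)(5/7)(4/6)(3/5)(2/4) = 0.10714; P(data | bowl B) = (7/12)(6/11)(5/10)(4/9)(3/8) = 0.026515; P(data | bowl C) = (10/12)(9/11)(8/10)(7/9)(6/8) = 0.31818; P(data | bowl D) = (7/9)(6/8)(5/7)(4/6)(3/5) = 0.16667.
Multiplying each by its prior: 1/4 · 0.10714 = 0.026786, 1/4 · 0.026515 = 0.0066288, 1/4 · 0.31818 = 0.079545, 1/4 · 0.16667 = 0.041667; summing to 0.15463.
Normalising, the posterior is P(bowl A | data) = 0.17323, P(bowl B | data) = 0.04287, P(bowl C | data) = 0.51444, P(bowl D | data) = 0.26947.
Averaging over the posterior, P(yellow next | data) = (2/3)(0.17323) + (5/7)(0.04287) + (2/7)(0.51444) + (1/2)(0.26947) = 0.42782.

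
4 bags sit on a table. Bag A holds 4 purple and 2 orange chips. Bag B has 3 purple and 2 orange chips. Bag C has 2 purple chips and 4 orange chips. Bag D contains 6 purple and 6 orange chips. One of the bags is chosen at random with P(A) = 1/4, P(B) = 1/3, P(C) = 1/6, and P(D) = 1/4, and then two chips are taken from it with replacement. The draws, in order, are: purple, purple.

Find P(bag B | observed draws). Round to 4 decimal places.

The likelihood of the observed sequence under each hypothesis: P(data | bag A) = (4/6)(4/6) = 0.44444; P(data | bag B) = (3/5)(3/5) = 0.36; P(data | bag C) = (2/6)(2/6) = 0.11111; P(data | bag D) = (6/12)(6/12) = 0.25.
The prior-weighted likelihoods are 1/4 · 0.44444 = 0.11111, 1/3 · 0.36 = 0.12, 1/6 · 0.11111 = 0.018519, 1/4 · 0.25 = 0.0625; these sum to 0.31213.
So P(bag B | data) = (0.12) / (0.31213) = 0.38446.

0.3845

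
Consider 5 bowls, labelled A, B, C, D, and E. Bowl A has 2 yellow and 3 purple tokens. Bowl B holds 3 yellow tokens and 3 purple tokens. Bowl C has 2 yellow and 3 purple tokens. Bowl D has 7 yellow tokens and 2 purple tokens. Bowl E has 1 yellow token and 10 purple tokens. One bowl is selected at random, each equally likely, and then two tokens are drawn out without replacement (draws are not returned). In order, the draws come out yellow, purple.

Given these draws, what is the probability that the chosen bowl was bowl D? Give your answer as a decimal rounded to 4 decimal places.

0.1640

Under each hypothesis, the probability of the observed sequence is: P(data | bowl A) = (2/5)(3/4) = 0.3; P(data | bowl B) = (3/6)(3/5) = 0.3; P(data | bowl C) = (2/5)(3/4) = 0.3; P(data | bowl D) = (7/9)(2/8) = 0.19444; P(data | bowl E) = (1/11)(10/10) = 0.090909.
Weighting by the prior gives 1/5 · 0.3 = 0.06, 1/5 · 0.3 = 0.06, 1/5 · 0.3 = 0.06, 1/5 · 0.19444 = 0.038889, 1/5 · 0.090909 = 0.018182; with total 0.23707.
So P(bowl D | data) = (0.038889) / (0.23707) = 0.16404.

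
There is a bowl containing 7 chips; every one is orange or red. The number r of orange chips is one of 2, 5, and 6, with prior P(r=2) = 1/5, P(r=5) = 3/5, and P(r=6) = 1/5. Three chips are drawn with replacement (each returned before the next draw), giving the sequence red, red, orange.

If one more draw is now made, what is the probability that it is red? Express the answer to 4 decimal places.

For each hypothesis, P(data | H) works out to: P(data | r = 2) = (5/7)(5/7)(2/7) = 0.14577; P(data | r = 5) = (2/7)(2/7)(5/7) = 0.058309; P(data | r = 6) = (1/7)(1/7)(6/7) = 0.017493.
Multiplying each by its prior: 1/5 · 0.14577 = 0.029155, 3/5 · 0.058309 = 0.034985, 1/5 · 0.017493 = 0.0034985; summing to 0.067638.
Normalising, the posterior is P(r = 2 | data) = 0.43103, P(r = 5 | data) = 0.51724, P(r = 6 | data) = 0.051724.
So P(red next | data) = Σ P(red next | H) P(H | data) = (5/7)(0.43103) + (2/7)(0.51724) + (1/7)(0.051724) = 0.46305.

0.4631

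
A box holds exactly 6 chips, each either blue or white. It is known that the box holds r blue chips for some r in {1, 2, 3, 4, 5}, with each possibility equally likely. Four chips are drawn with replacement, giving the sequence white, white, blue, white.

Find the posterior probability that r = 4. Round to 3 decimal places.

0.086

Under each hypothesis, the probability of the observed sequence is: P(data | r = 1) = (5/6)(5/6)(1/6)(5/6) = 0.096451; P(data | r = 2) = (4/6)(4/6)(2/6)(4/6) = 0.098765; P(data | r = 3) = (3/6)(3/6)(3/6)(3/6) = 0.0625; P(data | r = 4) = (2/6)(2/6)(4/6)(2/6) = 0.024691; P(data | r = 5) = (1/6)(1/6)(5/6)(1/6) = 0.003858.
Weighting by the prior gives 1/5 · 0.096451 = 0.01929, 1/5 · 0.098765 = 0.019753, 1/5 · 0.0625 = 0.0125, 1/5 · 0.024691 = 0.0049383, 1/5 · 0.003858 = 0.0007716; with total 0.057253.
So P(r = 4 | data) = (0.0049383) / (0.057253) = 0.086253.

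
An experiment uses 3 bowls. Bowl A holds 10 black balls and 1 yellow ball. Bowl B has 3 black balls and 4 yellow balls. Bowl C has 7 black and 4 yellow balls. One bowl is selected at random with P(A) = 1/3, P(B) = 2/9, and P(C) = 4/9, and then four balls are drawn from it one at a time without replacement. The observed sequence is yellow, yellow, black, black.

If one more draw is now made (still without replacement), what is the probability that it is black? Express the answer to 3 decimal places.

Under each hypothesis, the probability of the observed sequence is: P(data | bowl A) = (1/11)(0/10) = 0; P(data | bowl B) = (4/7)(3/6)(3/5)(2/4) = 0.085714; P(data | bowl C) = (4/11)(3/10)(7/9)(6/8) = 0.063636.
The prior-weighted likelihoods are 1/3 · 0 = 0, 2/9 · 0.085714 = 0.019048, 4/9 · 0.063636 = 0.028283; these sum to 0.04733.
The posterior is then P(bowl A | data) = 0, P(bowl B | data) = 0.40244, P(bowl C | data) = 0.59756.
Averaging over the posterior, P(black next | data) = (1/3)(0.40244) + (5/7)(0.59756) = 0.56098.

0.561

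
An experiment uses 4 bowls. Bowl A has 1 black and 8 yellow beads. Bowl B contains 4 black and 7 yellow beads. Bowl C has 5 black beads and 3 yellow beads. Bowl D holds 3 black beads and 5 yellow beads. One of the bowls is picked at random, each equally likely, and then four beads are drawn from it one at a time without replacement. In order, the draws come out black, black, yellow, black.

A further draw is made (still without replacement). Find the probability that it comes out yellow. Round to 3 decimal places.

Compute the likelihood of the observed sequence for each case: P(data | bowl A) = (1/9)(0/8) = 0; P(data | bowl B) = (4/11)(3/10)(7/9)(2/8) = 0.021212; P(data | bowl C) = (5/8)(4/7)(3/6)(3/5) = 0.10714; P(data | bowl D) = (3/8)(2/7)(5/6)(1/5) = 0.017857.
Weighting by the prior gives 1/4 · 0 = 0, 1/4 · 0.021212 = 0.005303, 1/4 · 0.10714 = 0.026786, 1/4 · 0.017857 = 0.0044643; with total 0.036553.
Dividing through by the total gives posterior P(bowl A | data) = 0, P(bowl B | data) = 0.14508, P(bowl C | data) = 0.73279, P(bowl D | data) = 0.12213.
The predictive probability is P(yellow next | data) = (6/7)(0.14508) + (1/2)(0.73279) + (1)(0.12213) = 0.61288.

0.613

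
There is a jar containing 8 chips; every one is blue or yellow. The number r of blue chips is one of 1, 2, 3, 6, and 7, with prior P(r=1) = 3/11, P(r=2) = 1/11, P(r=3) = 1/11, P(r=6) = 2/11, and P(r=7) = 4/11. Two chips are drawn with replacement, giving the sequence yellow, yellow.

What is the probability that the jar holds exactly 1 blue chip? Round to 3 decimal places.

The likelihood of the observed sequence under each hypothesis: P(data | r = 1) = (7/8)(7/8) = 49/64; P(data | r = 2) = (6/8)(6/8) = 9/16; P(data | r = 3) = (5/8)(5/8) = 25/64; P(data | r = 6) = (2/8)(2/8) = 1/16; P(data | r = 7) = (1/8)(1/8) = 1/64.
Weighting by the prior gives 3/11 · 49/64 = 147/704, 1/11 · 9/16 = 9/176, 1/11 · 25/64 = 25/704, 2/11 · 1/16 = 1/88, 4/11 · 1/64 = 1/176; summing to 5/16.
By Bayes' rule, P(r = 1 | data) = (147/704) / (5/16) = 147/220.

0.668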